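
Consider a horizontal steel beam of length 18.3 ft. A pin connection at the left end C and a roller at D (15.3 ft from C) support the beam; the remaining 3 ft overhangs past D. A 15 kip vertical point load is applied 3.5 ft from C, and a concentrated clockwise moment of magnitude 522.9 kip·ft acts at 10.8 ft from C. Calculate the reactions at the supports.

Taking moments about C: D_y·15.3 − 15·3.5 − 522.9 = 0 → D_y = 575.4/15.3 = 37.6078 ≈ 37.61 kip.
ΣF_y = 0: C_y + 37.6078 − 15 = 0 → C_y = -22.61 kip.
ΣF_x = 0: no horizontal applied forces, so C_x = 0.

C_x = 0, C_y = -22.61 kip, D_y = 37.61 kip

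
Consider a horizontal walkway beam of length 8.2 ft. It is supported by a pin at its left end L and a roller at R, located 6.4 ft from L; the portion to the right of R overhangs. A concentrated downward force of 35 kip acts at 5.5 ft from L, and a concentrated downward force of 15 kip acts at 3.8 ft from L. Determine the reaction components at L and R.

Taking moments about L: R_y·6.4 − 35·5.5 − 15·3.8 = 0 → R_y = 249.5/6.4 = 38.9844 ≈ 38.98 kip.
ΣF_y = 0: L_y + 38.9844 − 35 − 15 = 0 → L_y = 11.02 kip.
ΣF_x = 0: no horizontal applied forces, so L_x = 0.

L_x = 0, L_y = 11.02 kip, R_y = 38.98 kip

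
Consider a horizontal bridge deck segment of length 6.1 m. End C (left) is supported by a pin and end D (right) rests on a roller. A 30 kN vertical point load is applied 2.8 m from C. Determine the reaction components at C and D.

C_x = 0, C_y = 16.23 kN, D_y = 13.77 kN

Taking moments about C: D_y·6.1 − 30·2.8 = 0 → D_y = 84/6.1 = 13.7705 ≈ 13.77 kN.
ΣF_y = 0: C_y + 13.7705 − 30 = 0 → C_y = 16.23 kN.
ΣF_x = 0: no horizontal applied forces, so C_x = 0.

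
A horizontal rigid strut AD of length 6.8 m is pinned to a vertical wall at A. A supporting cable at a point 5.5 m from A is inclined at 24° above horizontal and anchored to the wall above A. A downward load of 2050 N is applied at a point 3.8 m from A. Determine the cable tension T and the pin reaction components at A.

ΣM about A: T·sin24°·5.5 − 2050·3.8 = 0 → T = 7790/(5.5·0.406737) = 3482.26 ≈ 3482 N.
ΣF_x = 0: A_x − T·cos24° = 0 → A_x = 3482.26 × 0.913545 = 3181 N.
ΣF_y = 0: A_y + T·sin24° − 2050 = 0 → A_y = 2050 − 3482.26 × 0.406737 = 633.6 N.

T = 3482 N, A_x = 3181 N, A_y = 633.6 N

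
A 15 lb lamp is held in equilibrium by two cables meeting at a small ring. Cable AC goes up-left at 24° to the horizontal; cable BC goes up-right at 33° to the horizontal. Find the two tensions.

T_AC = 15.00 lb, T_BC = 16.34 lb

ΣF_x = 0: −T_AC·cos24° + T_BC·cos33° = 0 → T_BC = 1.08928·T_AC.
ΣF_y = 0: T_AC·sin24° + T_BC·sin33° = 15.
Substitute: T_AC·(0.406737 + 1.08928·0.544639) = 15 → T_AC = 15.00 lb.
Then T_BC = 1.08928 × 15 = 16.34 lb.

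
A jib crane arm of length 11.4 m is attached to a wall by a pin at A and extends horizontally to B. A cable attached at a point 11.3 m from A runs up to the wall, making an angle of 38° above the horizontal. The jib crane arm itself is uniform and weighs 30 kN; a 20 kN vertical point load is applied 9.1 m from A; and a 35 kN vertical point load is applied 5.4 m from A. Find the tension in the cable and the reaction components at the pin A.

ΣM about A: T·sin38°·11.3 − 30·5.7 − 20·9.1 − 35·5.4 = 0 → T = 542/(11.3·0.615661) = 77.9075 ≈ 77.91 kN.
ΣF_x = 0: A_x − T·cos38° = 0 → A_x = 77.9075 × 0.788011 = 61.39 kN.
ΣF_y = 0: A_y + T·sin38° − 30 − 20 − 35 = 0 → A_y = 85 − 77.9075 × 0.615661 = 37.04 kN.

T = 77.91 kN, A_x = 61.39 kN, A_y = 37.04 kN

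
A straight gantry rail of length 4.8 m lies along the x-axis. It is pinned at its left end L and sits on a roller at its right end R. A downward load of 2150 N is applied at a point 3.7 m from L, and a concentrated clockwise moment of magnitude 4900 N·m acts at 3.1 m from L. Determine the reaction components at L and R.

L_x = 0, L_y = -528.1 N, R_y = 2678 N

Taking moments about L: R_y·4.8 − 2150·3.7 − 4900 = 0 → R_y = 12855/4.8 = 2678.12 ≈ 2678 N.
ΣF_y = 0: L_y + 2678.12 − 2150 = 0 → L_y = -528.1 N.
ΣF_x = 0: no horizontal applied forces, so L_x = 0.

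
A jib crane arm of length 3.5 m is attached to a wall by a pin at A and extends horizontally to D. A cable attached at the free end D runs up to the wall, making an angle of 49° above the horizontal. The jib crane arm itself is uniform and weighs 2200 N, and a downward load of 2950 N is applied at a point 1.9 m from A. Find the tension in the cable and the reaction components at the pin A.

ΣM about A: T·sin49°·3.5 − 2200·1.75 − 2950·1.9 = 0 → T = 9455/(3.5·0.75471) = 3579.43 ≈ 3579 N.
ΣF_x = 0: A_x − T·cos49° = 0 → A_x = 3579.43 × 0.656059 = 2348 N.
ΣF_y = 0: A_y + T·sin49° − 2200 − 2950 = 0 → A_y = 5150 − 3579.43 × 0.75471 = 2449 N.

T = 3579 N, A_x = 2348 N, A_y = 2449 N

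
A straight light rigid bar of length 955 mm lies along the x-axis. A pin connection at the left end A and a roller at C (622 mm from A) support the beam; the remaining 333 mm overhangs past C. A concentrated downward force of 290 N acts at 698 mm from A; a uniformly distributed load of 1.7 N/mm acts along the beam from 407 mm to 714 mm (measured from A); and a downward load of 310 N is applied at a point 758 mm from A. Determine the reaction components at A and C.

Resultant of the distributed load: 1.7 × 307 = 521.9 N at 560.5 mm from A.
Moments about A: C_y·622 − 290·698 − (1.7·307)·560.5 − 310·758 = 0 → C_y = 729924.95/622 = 1173.51 ≈ 1174 N.
ΣF_y = 0: A_y + 1173.51 − 290 − 1.7·307 − 310 = 0 → A_y = -51.61 N.
ΣF_x = 0: no horizontal applied forces, so A_x = 0.

A_x = 0, A_y = -51.61 N, C_y = 1174 N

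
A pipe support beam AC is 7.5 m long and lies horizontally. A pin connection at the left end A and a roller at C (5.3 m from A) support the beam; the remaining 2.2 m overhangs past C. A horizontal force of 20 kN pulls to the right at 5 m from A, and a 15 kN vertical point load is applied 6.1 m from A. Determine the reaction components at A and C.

A_x = -20.00 kN, A_y = -2.264 kN, C_y = 17.26 kN

Moments about A: C_y·5.3 − 15·6.1 = 0 → C_y = 91.5/5.3 = 17.2642 ≈ 17.26 kN.
ΣF_y = 0: A_y + 17.2642 − 15 = 0 → A_y = -2.264 kN.
ΣF_x = 0: A_x + 20 = 0 → A_x = -20.00 kN.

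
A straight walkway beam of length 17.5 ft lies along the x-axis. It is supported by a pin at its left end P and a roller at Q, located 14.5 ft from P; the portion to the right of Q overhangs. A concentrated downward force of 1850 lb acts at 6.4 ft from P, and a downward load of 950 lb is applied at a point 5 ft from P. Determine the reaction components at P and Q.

P_x = 0, P_y = 1656 lb, Q_y = 1144 lb

Taking moments about P: Q_y·14.5 − 1850·6.4 − 950·5 = 0 → Q_y = 16590/14.5 = 1144.14 ≈ 1144 lb.
ΣF_y = 0: P_y + 1144.14 − 1850 − 950 = 0 → P_y = 1656 lb.
ΣF_x = 0: no horizontal applied forces, so P_x = 0.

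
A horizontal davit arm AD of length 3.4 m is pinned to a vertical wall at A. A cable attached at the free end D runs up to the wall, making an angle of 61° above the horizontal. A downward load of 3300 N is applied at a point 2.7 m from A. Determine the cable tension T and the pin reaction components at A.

T = 2996 N, A_x = 1453 N, A_y = 679.4 N

ΣM about A: T·sin61°·3.4 − 3300·2.7 = 0 → T = 8910/(3.4·0.87462) = 2996.26 ≈ 2996 N.
ΣF_x = 0: A_x − T·cos61° = 0 → A_x = 2996.26 × 0.48481 = 1453 N.
ΣF_y = 0: A_y + T·sin61° − 3300 = 0 → A_y = 3300 − 2996.26 × 0.87462 = 679.4 N.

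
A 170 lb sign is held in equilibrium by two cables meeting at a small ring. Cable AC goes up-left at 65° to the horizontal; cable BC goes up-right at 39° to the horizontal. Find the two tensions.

T_AC = 136.2 lb, T_BC = 74.04 lb

ΣF_x = 0: −T_AC·cos65° + T_BC·cos39° = 0 → T_BC = 0.543808·T_AC.
ΣF_y = 0: T_AC·sin65° + T_BC·sin39° = 170.
Substitute: T_AC·(0.906308 + 0.543808·0.62932) = 170 → T_AC = 136.159 ≈ 136.2 lb.
Then T_BC = 0.543808 × 136.159 = 74.04 lb.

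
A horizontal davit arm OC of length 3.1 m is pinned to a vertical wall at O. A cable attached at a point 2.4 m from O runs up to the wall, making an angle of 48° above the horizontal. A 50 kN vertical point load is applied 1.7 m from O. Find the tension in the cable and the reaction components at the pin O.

T = 47.66 kN, O_x = 31.89 kN, O_y = 14.58 kN

ΣM about O: T·sin48°·2.4 − 50·1.7 = 0 → T = 85/(2.4·0.743145) = 47.6578 ≈ 47.66 kN.
ΣF_x = 0: O_x − T·cos48° = 0 → O_x = 47.6578 × 0.669131 = 31.89 kN.
ΣF_y = 0: O_y + T·sin48° − 50 = 0 → O_y = 50 − 47.6578 × 0.743145 = 14.58 kN.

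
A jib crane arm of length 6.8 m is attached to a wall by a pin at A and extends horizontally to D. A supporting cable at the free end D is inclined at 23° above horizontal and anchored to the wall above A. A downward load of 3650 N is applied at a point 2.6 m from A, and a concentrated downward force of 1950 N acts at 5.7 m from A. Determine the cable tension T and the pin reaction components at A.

ΣM about A: T·sin23°·6.8 − 3650·2.6 − 1950·5.7 = 0 → T = 20605/(6.8·0.390731) = 7755.07 ≈ 7755 N.
ΣF_x = 0: A_x − T·cos23° = 0 → A_x = 7755.07 × 0.920505 = 7139 N.
ΣF_y = 0: A_y + T·sin23° − 3650 − 1950 = 0 → A_y = 5600 − 7755.07 × 0.390731 = 2570 N.

T = 7755 N, A_x = 7139 N, A_y = 2570 N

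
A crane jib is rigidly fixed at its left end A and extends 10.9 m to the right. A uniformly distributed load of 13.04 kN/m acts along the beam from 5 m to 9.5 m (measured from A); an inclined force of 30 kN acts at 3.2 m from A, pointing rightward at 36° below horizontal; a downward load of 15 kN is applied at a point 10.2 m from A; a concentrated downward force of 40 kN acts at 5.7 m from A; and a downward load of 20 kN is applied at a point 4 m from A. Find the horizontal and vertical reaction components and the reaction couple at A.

A_x = -24.27 kN, A_y = 151.3 kN, M_A = 942.9 kN·m

Resultant of the distributed load: 13.04 × 4.5 = 58.68 kN at 7.25 m from A.
ΣF_x = 0: A_x + 30·cos36° = 0 → A_x = -24.27 kN.
ΣF_y = 0: A_y − 13.04·4.5 − 30·sin36° − 15 − 40 − 20 = 0 → A_y = 151.3 kN.
ΣM about A: M_A − (13.04·4.5)·7.25 − 30·sin36°·3.2 − 15·10.2 − 40·5.7 − 20·4 = 0 → M_A = 942.9 kN·m.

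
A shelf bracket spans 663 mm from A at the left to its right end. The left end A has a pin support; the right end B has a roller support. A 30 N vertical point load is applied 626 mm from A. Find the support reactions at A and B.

Moments about A: B_y·663 − 30·626 = 0 → B_y = 18780/663 = 28.3258 ≈ 28.33 N.
ΣF_y = 0: A_y + 28.3258 − 30 = 0 → A_y = 1.674 N.
ΣF_x = 0: no horizontal applied forces, so A_x = 0.

A_x = 0, A_y = 1.674 N, B_y = 28.33 N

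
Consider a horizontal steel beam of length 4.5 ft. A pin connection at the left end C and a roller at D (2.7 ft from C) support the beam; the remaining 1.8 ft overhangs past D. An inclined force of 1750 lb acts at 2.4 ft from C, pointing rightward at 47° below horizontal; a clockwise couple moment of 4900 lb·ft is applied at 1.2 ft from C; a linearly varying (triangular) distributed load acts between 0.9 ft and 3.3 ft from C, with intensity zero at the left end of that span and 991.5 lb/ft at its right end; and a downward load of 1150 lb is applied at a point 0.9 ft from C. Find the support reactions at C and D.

Resultant of the triangular load: ½ × 991.5 × 2.4 = 1189.8 lb, acting at 2.5 ft from C (one-third of the span from the peak).
Taking moments about C: D_y·2.7 − 1750·sin47°·2.4 − 4900 − (½·991.5·2.4)·2.5 − 1150·0.9 = 0 → D_y = 11981.2/2.7 = 4437.48 ≈ 4437 lb.
ΣF_y = 0: C_y + 4437.48 − 1750·sin47° − ½·991.5·2.4 − 1150 = 0 → C_y = -817.8 lb.
ΣF_x = 0: C_x + 1750·cos47° = 0 → C_x = -1193 lb.

C_x = -1193 lb, C_y = -817.8 lb, D_y = 4437 lb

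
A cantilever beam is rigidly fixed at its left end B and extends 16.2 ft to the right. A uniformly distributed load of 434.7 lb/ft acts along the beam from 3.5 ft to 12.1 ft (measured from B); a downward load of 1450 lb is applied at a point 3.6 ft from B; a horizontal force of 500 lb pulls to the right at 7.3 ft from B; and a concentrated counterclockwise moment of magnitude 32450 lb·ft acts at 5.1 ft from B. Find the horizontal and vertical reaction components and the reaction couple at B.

Resultant of the distributed load: 434.7 × 8.6 = 3738.42 lb at 7.8 ft from B.
ΣF_x = 0: B_x + 500 = 0 → B_x = -500.0 lb.
ΣF_y = 0: B_y − 434.7·8.6 − 1450 = 0 → B_y = 5188 lb.
ΣM about B: M_B − (434.7·8.6)·7.8 − 1450·3.6 + 32450 = 0 → M_B = 1930 lb·ft.

B_x = -500.0 lb, B_y = 5188 lb, M_B = 1930 lb·ft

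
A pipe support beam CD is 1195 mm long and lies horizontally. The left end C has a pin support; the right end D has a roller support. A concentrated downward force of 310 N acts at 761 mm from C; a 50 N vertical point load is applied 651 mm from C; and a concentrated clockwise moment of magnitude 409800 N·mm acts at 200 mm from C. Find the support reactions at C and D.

Taking moments about C: D_y·1195 − 310·761 − 50·651 − 409800 = 0 → D_y = 678260/1195 = 567.582 ≈ 567.6 N.
ΣF_y = 0: C_y + 567.582 − 310 − 50 = 0 → C_y = -207.6 N.
ΣF_x = 0: no horizontal applied forces, so C_x = 0.

C_x = 0, C_y = -207.6 N, D_y = 567.6 N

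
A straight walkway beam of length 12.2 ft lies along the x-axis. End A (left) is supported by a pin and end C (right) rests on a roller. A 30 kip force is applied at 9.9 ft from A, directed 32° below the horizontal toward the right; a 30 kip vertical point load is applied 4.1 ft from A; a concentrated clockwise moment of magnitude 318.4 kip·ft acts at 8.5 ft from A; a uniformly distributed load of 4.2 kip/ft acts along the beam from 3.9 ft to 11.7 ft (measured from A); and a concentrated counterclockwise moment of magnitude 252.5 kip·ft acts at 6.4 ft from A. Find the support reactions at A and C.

A_x = -25.44 kip, A_y = 29.33 kip, C_y = 49.33 kip

Resultant of the distributed load: 4.2 × 7.8 = 32.76 kip at 7.8 ft from A.
Taking moments about A: C_y·12.2 − 30·sin32°·9.9 − 30·4.1 − 318.4 − (4.2·7.8)·7.8 + 252.5 = 0 → C_y = 601.814/12.2 = 49.329 ≈ 49.33 kip.
ΣF_y = 0: A_y + 49.329 − 30·sin32° − 30 − 4.2·7.8 = 0 → A_y = 29.33 kip.
ΣF_x = 0: A_x + 30·cos32° = 0 → A_x = -25.44 kip.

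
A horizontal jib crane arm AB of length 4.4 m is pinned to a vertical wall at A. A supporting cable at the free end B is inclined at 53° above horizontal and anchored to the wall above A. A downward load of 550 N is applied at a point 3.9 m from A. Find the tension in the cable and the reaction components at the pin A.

T = 610.4 N, A_x = 367.4 N, A_y = 62.50 N

ΣM about A: T·sin53°·4.4 − 550·3.9 = 0 → T = 2145/(4.4·0.798636) = 610.416 ≈ 610.4 N.
ΣF_x = 0: A_x − T·cos53° = 0 → A_x = 610.416 × 0.601815 = 367.4 N.
ΣF_y = 0: A_y + T·sin53° − 550 = 0 → A_y = 550 − 610.416 × 0.798636 = 62.50 N.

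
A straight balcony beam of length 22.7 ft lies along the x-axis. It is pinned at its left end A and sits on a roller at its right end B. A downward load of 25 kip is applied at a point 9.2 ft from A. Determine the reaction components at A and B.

ΣM about A: B_y·22.7 − 25·9.2 = 0 → B_y = 230/22.7 = 10.1322 ≈ 10.13 kip.
ΣF_y = 0: A_y + 10.1322 − 25 = 0 → A_y = 14.87 kip.
ΣF_x = 0: no horizontal applied forces, so A_x = 0.

A_x = 0, A_y = 14.87 kip, B_y = 10.13 kip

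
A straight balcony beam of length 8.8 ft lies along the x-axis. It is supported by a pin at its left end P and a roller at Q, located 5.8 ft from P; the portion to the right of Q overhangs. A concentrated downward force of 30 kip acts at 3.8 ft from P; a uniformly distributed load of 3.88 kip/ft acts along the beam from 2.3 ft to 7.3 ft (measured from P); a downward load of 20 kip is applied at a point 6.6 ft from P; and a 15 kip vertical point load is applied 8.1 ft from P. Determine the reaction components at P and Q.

Resultant of the distributed load: 3.88 × 5 = 19.4 kip at 4.8 ft from P.
ΣM about P: Q_y·5.8 − 30·3.8 − (3.88·5)·4.8 − 20·6.6 − 15·8.1 = 0 → Q_y = 460.62/5.8 = 79.4172 ≈ 79.42 kip.
ΣF_y = 0: P_y + 79.4172 − 30 − 3.88·5 − 20 − 15 = 0 → P_y = 4.983 kip.
ΣF_x = 0: no horizontal applied forces, so P_x = 0.

P_x = 0, P_y = 4.983 kip, Q_y = 79.42 kip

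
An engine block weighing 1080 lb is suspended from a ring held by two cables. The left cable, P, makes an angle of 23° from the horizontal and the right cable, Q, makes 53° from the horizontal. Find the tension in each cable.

T_P = 669.9 lb, T_Q = 1025 lb

ΣF_x = 0: −T_P·cos23° + T_Q·cos53° = 0 → T_Q = 1.52955·T_P.
ΣF_y = 0: T_P·sin23° + T_Q·sin53° = 1080.
Substitute: T_P·(0.390731 + 1.52955·0.798636) = 1080 → T_P = 669.857 ≈ 669.9 lb.
Then T_Q = 1.52955 × 669.857 = 1025 lb.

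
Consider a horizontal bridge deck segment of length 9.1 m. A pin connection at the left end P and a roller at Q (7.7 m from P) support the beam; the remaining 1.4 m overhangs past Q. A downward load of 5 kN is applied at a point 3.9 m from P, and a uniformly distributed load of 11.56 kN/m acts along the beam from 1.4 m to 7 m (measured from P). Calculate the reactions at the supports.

P_x = 0, P_y = 31.89 kN, Q_y = 37.84 kN

Resultant of the distributed load: 11.56 × 5.6 = 64.736 kN at 4.2 m from P.
Taking moments about P: Q_y·7.7 − 5·3.9 − (11.56·5.6)·4.2 = 0 → Q_y = 291.3912/7.7 = 37.843 ≈ 37.84 kN.
ΣF_y = 0: P_y + 37.843 − 5 − 11.56·5.6 = 0 → P_y = 31.89 kN.
ΣF_x = 0: no horizontal applied forces, so P_x = 0.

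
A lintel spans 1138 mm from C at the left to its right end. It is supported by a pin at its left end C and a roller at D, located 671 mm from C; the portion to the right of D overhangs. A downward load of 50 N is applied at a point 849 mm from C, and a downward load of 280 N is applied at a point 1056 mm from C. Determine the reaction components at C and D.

C_x = 0, C_y = -173.9 N, D_y = 503.9 N

Moments about C: D_y·671 − 50·849 − 280·1056 = 0 → D_y = 338130/671 = 503.92 ≈ 503.9 N.
ΣF_y = 0: C_y + 503.92 − 50 − 280 = 0 → C_y = -173.9 N.
ΣF_x = 0: no horizontal applied forces, so C_x = 0.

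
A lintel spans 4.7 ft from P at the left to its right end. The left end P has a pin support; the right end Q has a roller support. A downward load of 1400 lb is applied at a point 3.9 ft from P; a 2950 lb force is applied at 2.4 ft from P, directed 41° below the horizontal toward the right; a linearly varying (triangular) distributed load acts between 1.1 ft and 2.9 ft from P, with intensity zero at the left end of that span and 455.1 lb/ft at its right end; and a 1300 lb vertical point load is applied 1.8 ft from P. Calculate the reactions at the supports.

Resultant of the triangular load: ½ × 455.1 × 1.8 = 409.59 lb, acting at 2.3 ft from P (one-third of the span from the peak).
Taking moments about P: Q_y·4.7 − 1400·3.9 − 2950·sin41°·2.4 − (½·455.1·1.8)·2.3 − 1300·1.8 = 0 → Q_y = 13387/4.7 = 2848.3 ≈ 2848 lb.
ΣF_y = 0: P_y + 2848.3 − 1400 − 2950·sin41° − ½·455.1·1.8 − 1300 = 0 → P_y = 2197 lb.
ΣF_x = 0: P_x + 2950·cos41° = 0 → P_x = -2226 lb.

P_x = -2226 lb, P_y = 2197 lb, Q_y = 2848 lb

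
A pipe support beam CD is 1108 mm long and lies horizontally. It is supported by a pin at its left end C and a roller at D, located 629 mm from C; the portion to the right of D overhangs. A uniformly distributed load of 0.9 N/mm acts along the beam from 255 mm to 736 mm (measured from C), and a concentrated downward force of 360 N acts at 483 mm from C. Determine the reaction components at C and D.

Resultant of the distributed load: 0.9 × 481 = 432.9 N at 495.5 mm from C.
ΣM about C: D_y·629 − (0.9·481)·495.5 − 360·483 = 0 → D_y = 388381.95/629 = 617.459 ≈ 617.5 N.
ΣF_y = 0: C_y + 617.459 − 0.9·481 − 360 = 0 → C_y = 175.4 N.
ΣF_x = 0: no horizontal applied forces, so C_x = 0.

C_x = 0, C_y = 175.4 N, D_y = 617.5 N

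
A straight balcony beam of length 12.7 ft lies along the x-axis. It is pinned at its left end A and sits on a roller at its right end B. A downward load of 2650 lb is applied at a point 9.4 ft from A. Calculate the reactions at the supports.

Moments about A: B_y·12.7 − 2650·9.4 = 0 → B_y = 24910/12.7 = 1961.42 ≈ 1961 lb.
ΣF_y = 0: A_y + 1961.42 − 2650 = 0 → A_y = 688.6 lb.
ΣF_x = 0: no horizontal applied forces, so A_x = 0.

A_x = 0, A_y = 688.6 lb, B_y = 1961 lb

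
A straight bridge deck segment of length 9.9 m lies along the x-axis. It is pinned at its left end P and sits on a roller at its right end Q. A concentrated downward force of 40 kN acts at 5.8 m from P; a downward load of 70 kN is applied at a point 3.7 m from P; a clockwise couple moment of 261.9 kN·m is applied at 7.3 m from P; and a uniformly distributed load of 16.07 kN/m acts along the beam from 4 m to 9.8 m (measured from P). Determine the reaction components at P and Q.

Resultant of the distributed load: 16.07 × 5.8 = 93.206 kN at 6.9 m from P.
Moments about P: Q_y·9.9 − 40·5.8 − 70·3.7 − 261.9 − (16.07·5.8)·6.9 = 0 → Q_y = 1396.0214/9.9 = 141.012 ≈ 141.0 kN.
ΣF_y = 0: P_y + 141.012 − 40 − 70 − 16.07·5.8 = 0 → P_y = 62.19 kN.
ΣF_x = 0: no horizontal applied forces, so P_x = 0.

P_x = 0, P_y = 62.19 kN, Q_y = 141.0 kN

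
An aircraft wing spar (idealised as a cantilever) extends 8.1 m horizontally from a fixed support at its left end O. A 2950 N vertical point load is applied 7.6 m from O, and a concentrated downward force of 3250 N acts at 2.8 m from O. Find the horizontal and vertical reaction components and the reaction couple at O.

O_x = 0, O_y = 6200 N, M_O = 31520 N·m

ΣF_x = 0: O_x = 0.
ΣF_y = 0: O_y − 2950 − 3250 = 0 → O_y = 6200 N.
ΣM about O: M_O − 2950·7.6 − 3250·2.8 = 0 → M_O = 31520 N·m.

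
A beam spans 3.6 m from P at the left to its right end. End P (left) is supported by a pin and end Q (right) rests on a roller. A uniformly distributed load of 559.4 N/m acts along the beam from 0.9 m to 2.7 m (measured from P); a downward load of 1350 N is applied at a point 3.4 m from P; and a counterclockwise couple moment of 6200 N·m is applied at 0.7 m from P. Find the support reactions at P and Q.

Resultant of the distributed load: 559.4 × 1.8 = 1006.92 N at 1.8 m from P.
Moments about P: Q_y·3.6 − (559.4·1.8)·1.8 − 1350·3.4 + 6200 = 0 → Q_y = 202.456/3.6 = 56.2378 ≈ 56.24 N.
ΣF_y = 0: P_y + 56.2378 − 559.4·1.8 − 1350 = 0 → P_y = 2301 N.
ΣF_x = 0: no horizontal applied forces, so P_x = 0.

P_x = 0, P_y = 2301 N, Q_y = 56.24 N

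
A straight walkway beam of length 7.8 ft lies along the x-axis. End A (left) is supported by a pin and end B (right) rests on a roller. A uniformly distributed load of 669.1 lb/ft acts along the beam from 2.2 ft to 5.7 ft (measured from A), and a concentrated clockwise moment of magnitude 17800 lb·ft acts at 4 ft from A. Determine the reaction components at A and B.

A_x = 0, A_y = -1126 lb, B_y = 3468 lb

Resultant of the distributed load: 669.1 × 3.5 = 2341.85 lb at 3.95 ft from A.
ΣM about A: B_y·7.8 − (669.1·3.5)·3.95 − 17800 = 0 → B_y = 27050.3075/7.8 = 3467.99 ≈ 3468 lb.
ΣF_y = 0: A_y + 3467.99 − 669.1·3.5 = 0 → A_y = -1126 lb.
ΣF_x = 0: no horizontal applied forces, so A_x = 0.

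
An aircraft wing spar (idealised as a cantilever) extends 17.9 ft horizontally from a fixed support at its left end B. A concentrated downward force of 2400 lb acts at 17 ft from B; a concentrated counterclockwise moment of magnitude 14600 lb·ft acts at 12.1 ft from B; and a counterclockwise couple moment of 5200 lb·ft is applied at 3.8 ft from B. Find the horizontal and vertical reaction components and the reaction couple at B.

ΣF_x = 0: B_x = 0.
ΣF_y = 0: B_y − 2400 = 0 → B_y = 2400 lb.
ΣM about B: M_B − 2400·17 + 14600 + 5200 = 0 → M_B = 21000 lb·ft.

B_x = 0, B_y = 2400 lb, M_B = 21000 lb·ft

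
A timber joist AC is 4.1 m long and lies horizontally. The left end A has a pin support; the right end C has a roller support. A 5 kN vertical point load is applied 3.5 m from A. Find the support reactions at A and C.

A_x = 0, A_y = 0.7317 kN, C_y = 4.268 kN

Taking moments about A: C_y·4.1 − 5·3.5 = 0 → C_y = 17.5/4.1 = 4.26829 ≈ 4.268 kN.
ΣF_y = 0: A_y + 4.26829 − 5 = 0 → A_y = 0.7317 kN.
ΣF_x = 0: no horizontal applied forces, so A_x = 0.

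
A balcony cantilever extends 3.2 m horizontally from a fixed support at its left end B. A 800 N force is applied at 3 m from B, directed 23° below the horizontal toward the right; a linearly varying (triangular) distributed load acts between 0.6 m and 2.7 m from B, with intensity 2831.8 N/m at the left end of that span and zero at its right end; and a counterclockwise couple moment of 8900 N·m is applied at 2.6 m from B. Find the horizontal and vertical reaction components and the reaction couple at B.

B_x = -736.4 N, B_y = 3286 N, M_B = -4097 N·m

Resultant of the triangular load: ½ × 2831.8 × 2.1 = 2973.39 N, acting at 1.3 m from B (one-third of the span from the peak).
ΣF_x = 0: B_x + 800·cos23° = 0 → B_x = -736.4 N.
ΣF_y = 0: B_y − 800·sin23° − ½·2831.8·2.1 = 0 → B_y = 3286 N.
ΣM about B: M_B − 800·sin23°·3 − (½·2831.8·2.1)·1.3 + 8900 = 0 → M_B = -4097 N·m.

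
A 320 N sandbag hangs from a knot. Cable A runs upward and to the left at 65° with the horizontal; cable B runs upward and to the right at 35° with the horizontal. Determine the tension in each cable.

T_A = 266.2 N, T_B = 137.3 N

ΣF_x = 0: −T_A·cos65° + T_B·cos35° = 0 → T_B = 0.515922·T_A.
ΣF_y = 0: T_A·sin65° + T_B·sin35° = 320.
Substitute: T_A·(0.906308 + 0.515922·0.573576) = 320 → T_A = 266.172 ≈ 266.2 N.
Then T_B = 0.515922 × 266.172 = 137.3 N.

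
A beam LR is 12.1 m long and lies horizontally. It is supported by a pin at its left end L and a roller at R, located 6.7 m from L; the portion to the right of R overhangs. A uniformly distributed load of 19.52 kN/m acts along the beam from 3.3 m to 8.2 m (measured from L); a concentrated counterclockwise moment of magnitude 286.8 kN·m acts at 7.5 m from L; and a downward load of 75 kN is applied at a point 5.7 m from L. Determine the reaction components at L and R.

L_x = 0, L_y = 67.56 kN, R_y = 103.1 kN

Resultant of the distributed load: 19.52 × 4.9 = 95.648 kN at 5.75 m from L.
ΣM about L: R_y·6.7 − (19.52·4.9)·5.75 + 286.8 − 75·5.7 = 0 → R_y = 690.676/6.7 = 103.086 ≈ 103.1 kN.
ΣF_y = 0: L_y + 103.086 − 19.52·4.9 − 75 = 0 → L_y = 67.56 kN.
ΣF_x = 0: no horizontal applied forces, so L_x = 0.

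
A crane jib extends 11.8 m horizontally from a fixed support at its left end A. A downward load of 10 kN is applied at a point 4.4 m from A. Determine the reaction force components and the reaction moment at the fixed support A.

ΣF_x = 0: A_x = 0.
ΣF_y = 0: A_y − 10 = 0 → A_y = 10.00 kN.
ΣM about A: M_A − 10·4.4 = 0 → M_A = 44.00 kN·m.

A_x = 0, A_y = 10.00 kN, M_A = 44.00 kN·m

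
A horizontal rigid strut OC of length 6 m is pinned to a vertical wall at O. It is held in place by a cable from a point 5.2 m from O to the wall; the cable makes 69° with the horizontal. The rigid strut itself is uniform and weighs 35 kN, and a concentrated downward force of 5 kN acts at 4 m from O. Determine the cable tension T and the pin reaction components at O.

T = 25.75 kN, O_x = 9.228 kN, O_y = 15.96 kN

ΣM about O: T·sin69°·5.2 − 35·3 − 5·4 = 0 → T = 125/(5.2·0.93358) = 25.7487 ≈ 25.75 kN.
ΣF_x = 0: O_x − T·cos69° = 0 → O_x = 25.7487 × 0.358368 = 9.228 kN.
ΣF_y = 0: O_y + T·sin69° − 35 − 5 = 0 → O_y = 40 − 25.7487 × 0.93358 = 15.96 kN.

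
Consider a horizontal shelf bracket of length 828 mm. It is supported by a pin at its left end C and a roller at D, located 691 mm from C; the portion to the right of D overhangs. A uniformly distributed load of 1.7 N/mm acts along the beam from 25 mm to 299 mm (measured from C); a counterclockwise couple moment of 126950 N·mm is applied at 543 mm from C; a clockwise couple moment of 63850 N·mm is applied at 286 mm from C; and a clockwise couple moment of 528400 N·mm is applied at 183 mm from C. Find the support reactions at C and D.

Resultant of the distributed load: 1.7 × 274 = 465.8 N at 162 mm from C.
Moments about C: D_y·691 − (1.7·274)·162 + 126950 − 63850 − 528400 = 0 → D_y = 540759.6/691 = 782.575 ≈ 782.6 N.
ΣF_y = 0: C_y + 782.575 − 1.7·274 = 0 → C_y = -316.8 N.
ΣF_x = 0: no horizontal applied forces, so C_x = 0.

C_x = 0, C_y = -316.8 N, D_y = 782.6 N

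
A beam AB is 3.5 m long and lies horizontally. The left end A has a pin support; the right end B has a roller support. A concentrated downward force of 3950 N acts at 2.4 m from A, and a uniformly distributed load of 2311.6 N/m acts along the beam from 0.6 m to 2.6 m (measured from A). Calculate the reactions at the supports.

A_x = 0, A_y = 3751 N, B_y = 4822 N

Resultant of the distributed load: 2311.6 × 2 = 4623.2 N at 1.6 m from A.
Taking moments about A: B_y·3.5 − 3950·2.4 − (2311.6·2)·1.6 = 0 → B_y = 16877.12/3.5 = 4822.03 ≈ 4822 N.
ΣF_y = 0: A_y + 4822.03 − 3950 − 2311.6·2 = 0 → A_y = 3751 N.
ΣF_x = 0: no horizontal applied forces, so A_x = 0.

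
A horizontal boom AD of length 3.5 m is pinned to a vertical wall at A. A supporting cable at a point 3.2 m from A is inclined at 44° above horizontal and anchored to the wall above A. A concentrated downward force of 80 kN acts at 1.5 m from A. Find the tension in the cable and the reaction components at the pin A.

T = 53.98 kN, A_x = 38.83 kN, A_y = 42.50 kN

ΣM about A: T·sin44°·3.2 − 80·1.5 = 0 → T = 120/(3.2·0.694658) = 53.9834 ≈ 53.98 kN.
ΣF_x = 0: A_x − T·cos44° = 0 → A_x = 53.9834 × 0.71934 = 38.83 kN.
ΣF_y = 0: A_y + T·sin44° − 80 = 0 → A_y = 80 − 53.9834 × 0.694658 = 42.50 kN.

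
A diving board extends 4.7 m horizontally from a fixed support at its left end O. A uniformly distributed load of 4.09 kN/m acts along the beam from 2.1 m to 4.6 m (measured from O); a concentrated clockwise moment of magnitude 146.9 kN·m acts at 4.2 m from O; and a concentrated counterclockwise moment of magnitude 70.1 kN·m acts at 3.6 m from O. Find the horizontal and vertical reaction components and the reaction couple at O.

Resultant of the distributed load: 4.09 × 2.5 = 10.225 kN at 3.35 m from O.
ΣF_x = 0: O_x = 0.
ΣF_y = 0: O_y − 4.09·2.5 = 0 → O_y = 10.22 kN.
ΣM about O: M_O − (4.09·2.5)·3.35 − 146.9 + 70.1 = 0 → M_O = 111.1 kN·m.

O_x = 0, O_y = 10.22 kN, M_O = 111.1 kN·m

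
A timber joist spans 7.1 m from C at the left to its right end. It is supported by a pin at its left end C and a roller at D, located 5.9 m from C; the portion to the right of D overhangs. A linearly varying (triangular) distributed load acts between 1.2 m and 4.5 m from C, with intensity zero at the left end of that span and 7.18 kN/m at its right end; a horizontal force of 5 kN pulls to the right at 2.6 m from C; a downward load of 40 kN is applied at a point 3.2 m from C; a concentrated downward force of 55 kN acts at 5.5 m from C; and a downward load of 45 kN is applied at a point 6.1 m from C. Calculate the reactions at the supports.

Resultant of the triangular load: ½ × 7.18 × 3.3 = 11.847 kN, acting at 3.4 m from C (one-third of the span from the peak).
ΣM about C: D_y·5.9 − (½·7.18·3.3)·3.4 − 40·3.2 − 55·5.5 − 45·6.1 = 0 → D_y = 745.2798/5.9 = 126.319 ≈ 126.3 kN.
ΣF_y = 0: C_y + 126.319 − ½·7.18·3.3 − 40 − 55 − 45 = 0 → C_y = 25.53 kN.
ΣF_x = 0: C_x + 5 = 0 → C_x = -5.000 kN.

C_x = -5.000 kN, C_y = 25.53 kN, D_y = 126.3 kN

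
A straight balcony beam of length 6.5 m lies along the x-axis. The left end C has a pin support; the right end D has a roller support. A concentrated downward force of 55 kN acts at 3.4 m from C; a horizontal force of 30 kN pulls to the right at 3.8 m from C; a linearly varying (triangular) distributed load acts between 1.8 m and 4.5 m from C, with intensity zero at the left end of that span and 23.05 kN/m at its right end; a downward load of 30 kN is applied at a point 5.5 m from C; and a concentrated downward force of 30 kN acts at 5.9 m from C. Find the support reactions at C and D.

Resultant of the triangular load: ½ × 23.05 × 2.7 = 31.1175 kN, acting at 3.6 m from C (one-third of the span from the peak).
ΣM about C: D_y·6.5 − 55·3.4 − (½·23.05·2.7)·3.6 − 30·5.5 − 30·5.9 = 0 → D_y = 641.023/6.5 = 98.6189 ≈ 98.62 kN.
ΣF_y = 0: C_y + 98.6189 − 55 − ½·23.05·2.7 − 30 − 30 = 0 → C_y = 47.50 kN.
ΣF_x = 0: C_x + 30 = 0 → C_x = -30.00 kN.

C_x = -30.00 kN, C_y = 47.50 kN, D_y = 98.62 kN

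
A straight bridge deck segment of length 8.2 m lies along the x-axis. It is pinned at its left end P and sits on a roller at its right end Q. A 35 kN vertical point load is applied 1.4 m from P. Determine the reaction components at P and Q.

Moments about P: Q_y·8.2 − 35·1.4 = 0 → Q_y = 49/8.2 = 5.97561 ≈ 5.976 kN.
ΣF_y = 0: P_y + 5.97561 − 35 = 0 → P_y = 29.02 kN.
ΣF_x = 0: no horizontal applied forces, so P_x = 0.

P_x = 0, P_y = 29.02 kN, Q_y = 5.976 kN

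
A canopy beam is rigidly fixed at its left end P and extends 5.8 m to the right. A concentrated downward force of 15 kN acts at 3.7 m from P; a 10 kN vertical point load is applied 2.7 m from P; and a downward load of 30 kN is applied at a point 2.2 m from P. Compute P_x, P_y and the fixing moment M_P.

P_x = 0, P_y = 55.00 kN, M_P = 148.5 kN·m

ΣF_x = 0: P_x = 0.
ΣF_y = 0: P_y − 15 − 10 − 30 = 0 → P_y = 55.00 kN.
ΣM about P: M_P − 15·3.7 − 10·2.7 − 30·2.2 = 0 → M_P = 148.5 kN·m.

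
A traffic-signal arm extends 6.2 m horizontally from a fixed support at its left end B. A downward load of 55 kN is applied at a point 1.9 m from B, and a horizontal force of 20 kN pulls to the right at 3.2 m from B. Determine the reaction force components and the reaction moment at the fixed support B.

B_x = -20.00 kN, B_y = 55.00 kN, M_B = 104.5 kN·m

ΣF_x = 0: B_x + 20 = 0 → B_x = -20.00 kN.
ΣF_y = 0: B_y − 55 = 0 → B_y = 55.00 kN.
ΣM about B: M_B − 55·1.9 = 0 → M_B = 104.5 kN·m.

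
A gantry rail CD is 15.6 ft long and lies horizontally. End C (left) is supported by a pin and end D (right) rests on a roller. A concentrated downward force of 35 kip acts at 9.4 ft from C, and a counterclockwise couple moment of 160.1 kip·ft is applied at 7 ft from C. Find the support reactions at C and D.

Taking moments about C: D_y·15.6 − 35·9.4 + 160.1 = 0 → D_y = 168.9/15.6 = 10.8269 ≈ 10.83 kip.
ΣF_y = 0: C_y + 10.8269 − 35 = 0 → C_y = 24.17 kip.
ΣF_x = 0: no horizontal applied forces, so C_x = 0.

C_x = 0, C_y = 24.17 kip, D_y = 10.83 kip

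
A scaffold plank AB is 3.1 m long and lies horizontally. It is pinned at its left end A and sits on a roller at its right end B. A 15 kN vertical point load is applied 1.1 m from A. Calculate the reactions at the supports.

A_x = 0, A_y = 9.677 kN, B_y = 5.323 kN

ΣM about A: B_y·3.1 − 15·1.1 = 0 → B_y = 16.5/3.1 = 5.32258 ≈ 5.323 kN.
ΣF_y = 0: A_y + 5.32258 − 15 = 0 → A_y = 9.677 kN.
ΣF_x = 0: no horizontal applied forces, so A_x = 0.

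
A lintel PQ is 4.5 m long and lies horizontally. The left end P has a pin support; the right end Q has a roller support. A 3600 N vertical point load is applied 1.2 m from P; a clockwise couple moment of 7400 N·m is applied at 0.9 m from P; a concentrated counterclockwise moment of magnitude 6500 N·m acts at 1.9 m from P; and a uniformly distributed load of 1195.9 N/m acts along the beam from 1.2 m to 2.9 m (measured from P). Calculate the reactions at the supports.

P_x = 0, P_y = 3547 N, Q_y = 2086 N

Resultant of the distributed load: 1195.9 × 1.7 = 2033.03 N at 2.05 m from P.
Moments about P: Q_y·4.5 − 3600·1.2 − 7400 + 6500 − (1195.9·1.7)·2.05 = 0 → Q_y = 9387.7115/4.5 = 2086.16 ≈ 2086 N.
ΣF_y = 0: P_y + 2086.16 − 3600 − 1195.9·1.7 = 0 → P_y = 3547 N.
ΣF_x = 0: no horizontal applied forces, so P_x = 0.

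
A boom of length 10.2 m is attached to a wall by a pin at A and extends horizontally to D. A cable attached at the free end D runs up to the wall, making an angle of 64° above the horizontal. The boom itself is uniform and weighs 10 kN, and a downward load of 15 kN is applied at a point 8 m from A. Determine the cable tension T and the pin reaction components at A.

T = 18.65 kN, A_x = 8.177 kN, A_y = 8.235 kN

ΣM about A: T·sin64°·10.2 − 10·5.1 − 15·8 = 0 → T = 171/(10.2·0.898794) = 18.6524 ≈ 18.65 kN.
ΣF_x = 0: A_x − T·cos64° = 0 → A_x = 18.6524 × 0.438371 = 8.177 kN.
ΣF_y = 0: A_y + T·sin64° − 10 − 15 = 0 → A_y = 25 − 18.6524 × 0.898794 = 8.235 kN.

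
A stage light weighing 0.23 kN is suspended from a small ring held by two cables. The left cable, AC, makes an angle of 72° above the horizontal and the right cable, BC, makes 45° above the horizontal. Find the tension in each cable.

T_AC = 0.1825 kN, T_BC = 0.07977 kN

ΣF_x = 0: −T_AC·cos72° + T_BC·cos45° = 0 → T_BC = 0.437016·T_AC.
ΣF_y = 0: T_AC·sin72° + T_BC·sin45° = 0.23.
Substitute: T_AC·(0.951057 + 0.437016·0.707107) = 0.23 → T_AC = 0.182529 ≈ 0.1825 kN.
Then T_BC = 0.437016 × 0.182529 = 0.07977 kN.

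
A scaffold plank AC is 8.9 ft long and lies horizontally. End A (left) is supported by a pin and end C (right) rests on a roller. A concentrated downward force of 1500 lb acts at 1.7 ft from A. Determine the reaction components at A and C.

A_x = 0, A_y = 1213 lb, C_y = 286.5 lb

Taking moments about A: C_y·8.9 − 1500·1.7 = 0 → C_y = 2550/8.9 = 286.517 ≈ 286.5 lb.
ΣF_y = 0: A_y + 286.517 − 1500 = 0 → A_y = 1213 lb.
ΣF_x = 0: no horizontal applied forces, so A_x = 0.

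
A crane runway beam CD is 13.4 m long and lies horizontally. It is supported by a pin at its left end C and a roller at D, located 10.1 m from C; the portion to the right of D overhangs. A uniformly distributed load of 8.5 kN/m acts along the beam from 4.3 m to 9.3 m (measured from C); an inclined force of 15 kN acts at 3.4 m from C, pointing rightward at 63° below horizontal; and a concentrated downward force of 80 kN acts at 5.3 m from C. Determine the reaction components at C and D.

C_x = -6.810 kN, C_y = 60.77 kN, D_y = 75.09 kN

Resultant of the distributed load: 8.5 × 5 = 42.5 kN at 6.8 m from C.
Moments about C: D_y·10.1 − (8.5·5)·6.8 − 15·sin63°·3.4 − 80·5.3 = 0 → D_y = 758.441/10.1 = 75.0932 ≈ 75.09 kN.
ΣF_y = 0: C_y + 75.0932 − 8.5·5 − 15·sin63° − 80 = 0 → C_y = 60.77 kN.
ΣF_x = 0: C_x + 15·cos63° = 0 → C_x = -6.810 kN.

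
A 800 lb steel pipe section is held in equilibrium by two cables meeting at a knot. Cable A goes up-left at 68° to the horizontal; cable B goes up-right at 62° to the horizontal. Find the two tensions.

T_A = 490.3 lb, T_B = 391.2 lb

ΣF_x = 0: −T_A·cos68° + T_B·cos62° = 0 → T_B = 0.797932·T_A.
ΣF_y = 0: T_A·sin68° + T_B·sin62° = 800.
Substitute: T_A·(0.927184 + 0.797932·0.882948) = 800 → T_A = 490.281 ≈ 490.3 lb.
Then T_B = 0.797932 × 490.281 = 391.2 lb.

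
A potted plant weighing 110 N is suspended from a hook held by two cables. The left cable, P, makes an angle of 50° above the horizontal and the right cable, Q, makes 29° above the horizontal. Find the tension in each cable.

ΣF_x = 0: −T_P·cos50° + T_Q·cos29° = 0 → T_Q = 0.734934·T_P.
ΣF_y = 0: T_P·sin50° + T_Q·sin29° = 110.
Substitute: T_P·(0.766044 + 0.734934·0.48481) = 110 → T_P = 98.0089 ≈ 98.01 N.
Then T_Q = 0.734934 × 98.0089 = 72.03 N.

T_P = 98.01 N, T_Q = 72.03 N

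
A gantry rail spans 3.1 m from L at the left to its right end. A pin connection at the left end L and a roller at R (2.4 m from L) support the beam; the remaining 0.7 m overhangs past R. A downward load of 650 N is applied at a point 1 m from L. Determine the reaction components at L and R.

L_x = 0, L_y = 379.2 N, R_y = 270.8 N

ΣM about L: R_y·2.4 − 650·1 = 0 → R_y = 650/2.4 = 270.833 ≈ 270.8 N.
ΣF_y = 0: L_y + 270.833 − 650 = 0 → L_y = 379.2 N.
ΣF_x = 0: no horizontal applied forces, so L_x = 0.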